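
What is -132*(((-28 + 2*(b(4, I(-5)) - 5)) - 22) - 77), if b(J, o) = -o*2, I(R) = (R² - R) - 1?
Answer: 33396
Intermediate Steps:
I(R) = -1 + R² - R
b(J, o) = -2*o
-132*(((-28 + 2*(b(4, I(-5)) - 5)) - 22) - 77) = -132*(((-28 + 2*(-2*(-1 + (-5)² - 1*(-5)) - 5)) - 22) - 77) = -132*(((-28 + 2*(-2*(-1 + 25 + 5) - 5)) - 22) - 77) = -132*(((-28 + 2*(-2*29 - 5)) - 22) - 77) = -132*(((-28 + 2*(-58 - 5)) - 22) - 77) = -132*(((-28 + 2*(-63)) - 22) - 77) = -132*(((-28 - 126) - 22) - 77) = -132*((-154 - 22) - 77) = -132*(-176 - 77) = -132*(-253) = 33396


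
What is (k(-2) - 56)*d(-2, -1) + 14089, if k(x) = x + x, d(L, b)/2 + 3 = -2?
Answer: 14689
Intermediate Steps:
d(L, b) = -10 (d(L, b) = -6 + 2*(-2) = -6 - 4 = -10)
k(x) = 2*x
(k(-2) - 56)*d(-2, -1) + 14089 = (2*(-2) - 56)*(-10) + 14089 = (-4 - 56)*(-10) + 14089 = -60*(-10) + 14089 = 600 + 14089 = 14689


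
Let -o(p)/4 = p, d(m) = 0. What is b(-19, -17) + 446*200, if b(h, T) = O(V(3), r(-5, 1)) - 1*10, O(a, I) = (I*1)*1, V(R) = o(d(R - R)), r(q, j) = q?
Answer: 89185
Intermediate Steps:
o(p) = -4*p
V(R) = 0 (V(R) = -4*0 = 0)
O(a, I) = I (O(a, I) = I*1 = I)
b(h, T) = -15 (b(h, T) = -5 - 1*10 = -5 - 10 = -15)
b(-19, -17) + 446*200 = -15 + 446*200 = -15 + 89200 = 89185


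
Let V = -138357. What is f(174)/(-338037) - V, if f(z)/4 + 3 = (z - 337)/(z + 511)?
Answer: 32037302877037/231555345 ≈ 1.3836e+5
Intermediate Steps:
f(z) = -12 + 4*(-337 + z)/(511 + z) (f(z) = -12 + 4*((z - 337)/(z + 511)) = -12 + 4*((-337 + z)/(511 + z)) = -12 + 4*(-337 + z)/(511 + z))
f(174)/(-338037) - V = (8*(-935 - 1*174)/(511 + 174))/(-338037) - 1*(-138357) = (8*(-935 - 174)/685)*(-1/338037) + 138357 = (8*(1/685)*(-1109))*(-1/338037) + 138357 = -8872/685*(-1/338037) + 138357 = 8872/231555345 + 138357 = 32037302877037/231555345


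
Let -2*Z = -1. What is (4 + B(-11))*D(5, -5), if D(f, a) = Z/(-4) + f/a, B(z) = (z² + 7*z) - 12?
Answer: -81/2 ≈ -40.500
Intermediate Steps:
Z = ½ (Z = -½*(-1) = ½ ≈ 0.50000)
B(z) = -12 + z² + 7*z
D(f, a) = -⅛ + f/a (D(f, a) = (½)/(-4) + f/a = (½)*(-¼) + f/a = -⅛ + f/a)
(4 + B(-11))*D(5, -5) = (4 + (-12 + (-11)² + 7*(-11)))*((5 - ⅛*(-5))/(-5)) = (4 + (-12 + 121 - 77))*(-(5 + 5/8)/5) = (4 + 32)*(-⅕*45/8) = 36*(-9/8) = -81/2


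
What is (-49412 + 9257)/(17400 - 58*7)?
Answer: -40155/16994 ≈ -2.3629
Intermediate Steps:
(-49412 + 9257)/(17400 - 58*7) = -40155/(17400 - 406) = -40155/16994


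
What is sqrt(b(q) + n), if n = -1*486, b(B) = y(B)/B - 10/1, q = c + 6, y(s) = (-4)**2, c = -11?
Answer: 8*I*sqrt(195)/5 ≈ 22.343*I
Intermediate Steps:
y(s) = 16
q = -5 (q = -11 + 6 = -5)
b(B) = -10 + 16/B (b(B) = 16/B - 10/1 = 16/B - 10*1 = 16/B - 10 = -10 + 16/B)
n = -486
sqrt(b(q) + n) = sqrt((-10 + 16/(-5)) - 486) = sqrt((-10 + 16*(-1/5)) - 486) = sqrt((-10 - 16/5) - 486) = sqrt(-66/5 - 486) = sqrt(-2496/5) = 8*I*sqrt(195)/5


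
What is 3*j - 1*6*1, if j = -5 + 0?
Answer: -21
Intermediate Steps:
j = -5
3*j - 1*6*1 = 3*(-5) - 1*6*1 = -15 - 6*1 = -15 - 6 = -21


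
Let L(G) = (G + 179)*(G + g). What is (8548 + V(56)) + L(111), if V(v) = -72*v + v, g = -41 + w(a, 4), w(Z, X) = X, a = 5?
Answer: 26032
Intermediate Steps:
g = -37 (g = -41 + 4 = -37)
V(v) = -71*v
L(G) = (-37 + G)*(179 + G) (L(G) = (G + 179)*(G - 37) = (179 + G)*(-37 + G) = (-37 + G)*(179 + G))
(8548 + V(56)) + L(111) = (8548 - 71*56) + (-6623 + 111² + 142*111) = (8548 - 3976) + (-6623 + 12321 + 15762) = 4572 + 21460 = 26032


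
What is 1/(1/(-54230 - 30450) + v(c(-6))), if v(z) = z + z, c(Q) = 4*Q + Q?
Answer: -84680/5080801 ≈ -0.016667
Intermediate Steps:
c(Q) = 5*Q
v(z) = 2*z
1/(1/(-54230 - 30450) + v(c(-6))) = 1/(1/(-54230 - 30450) + 2*(5*(-6))) = 1/(1/(-84680) + 2*(-30)) = 1/(-1/84680 - 60) = 1/(-5080801/84680) = -84680/5080801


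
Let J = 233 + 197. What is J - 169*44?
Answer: -7006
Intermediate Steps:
J = 430
J - 169*44 = 430 - 169*44 = 430 - 7436 = -7006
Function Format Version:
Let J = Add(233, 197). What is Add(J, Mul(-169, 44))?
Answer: -7006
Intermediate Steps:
J = 430
Add(J, Mul(-169, 44)) = Add(430, Mul(-169, 44)) = Add(430, -7436) = -7006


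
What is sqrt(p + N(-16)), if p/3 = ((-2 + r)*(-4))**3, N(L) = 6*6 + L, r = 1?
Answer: 2*sqrt(53) ≈ 14.560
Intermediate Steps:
N(L) = 36 + L
p = 192 (p = 3*((-2 + 1)*(-4))**3 = 3*(-1*(-4))**3 = 3*4**3 = 3*64 = 192)
sqrt(p + N(-16)) = sqrt(192 + (36 - 16)) = sqrt(192 + 20) = sqrt(212) = 2*sqrt(53)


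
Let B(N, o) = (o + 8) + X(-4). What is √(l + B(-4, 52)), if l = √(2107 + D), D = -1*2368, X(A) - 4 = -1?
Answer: √(63 + 3*I*√29) ≈ 8.0012 + 1.0096*I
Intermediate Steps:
X(A) = 3 (X(A) = 4 - 1 = 3)
D = -2368
B(N, o) = 11 + o (B(N, o) = (o + 8) + 3 = (8 + o) + 3 = 11 + o)
l = 3*I*√29 (l = √(2107 - 2368) = √(-261) = 3*I*√29 ≈ 16.155*I)
√(l + B(-4, 52)) = √(3*I*√29 + (11 + 52)) = √(3*I*√29 + 63) = √(63 + 3*I*√29)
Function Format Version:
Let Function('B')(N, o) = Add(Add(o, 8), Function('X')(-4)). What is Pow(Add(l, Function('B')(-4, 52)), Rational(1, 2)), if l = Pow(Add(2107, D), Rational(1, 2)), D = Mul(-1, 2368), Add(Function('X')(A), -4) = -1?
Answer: Pow(Add(63, Mul(3, I, Pow(29, Rational(1, 2)))), Rational(1, 2)) ≈ Add(8.0012, Mul(1.0096, I))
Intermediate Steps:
Function('X')(A) = 3 (Function('X')(A) = Add(4, -1) = 3)
D = -2368
Function('B')(N, o) = Add(11, o) (Function('B')(N, o) = Add(Add(o, 8), 3) = Add(Add(8, o), 3) = Add(11, o))
l = Mul(3, I, Pow(29, Rational(1, 2))) (l = Pow(Add(2107, -2368), Rational(1, 2)) = Pow(-261, Rational(1, 2)) = Mul(3, I, Pow(29, Rational(1, 2))) ≈ Mul(16.155, I))
Pow(Add(l, Function('B')(-4, 52)), Rational(1, 2)) = Pow(Add(Mul(3, I, Pow(29, Rational(1, 2))), Add(11, 52)), Rational(1, 2)) = Pow(Add(Mul(3, I, Pow(29, Rational(1, 2))), 63), Rational(1, 2)) = Pow(Add(63, Mul(3, I, Pow(29, Rational(1, 2)))), Rational(1, 2))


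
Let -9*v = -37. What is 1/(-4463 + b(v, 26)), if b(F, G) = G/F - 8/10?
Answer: -185/824633 ≈ -0.00022434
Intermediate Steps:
v = 37/9 (v = -1/9*(-37) = 37/9 ≈ 4.1111)
b(F, G) = -4/5 + G/F (b(F, G) = G/F - 8*1/10 = G/F - 4/5 = -4/5 + G/F)
1/(-4463 + b(v, 26)) = 1/(-4463 + (-4/5 + 26/(37/9))) = 1/(-4463 + (-4/5 + 26*(9/37))) = 1/(-4463 + (-4/5 + 234/37)) = 1/(-4463 + 1022/185) = 1/(-824633/185) = -185/824633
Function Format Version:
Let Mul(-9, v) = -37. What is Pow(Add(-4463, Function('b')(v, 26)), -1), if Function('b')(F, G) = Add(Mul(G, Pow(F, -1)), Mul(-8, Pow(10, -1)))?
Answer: Rational(-185, 824633) ≈ -0.00022434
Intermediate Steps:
v = Rational(37, 9) (v = Mul(Rational(-1, 9), -37) = Rational(37, 9) ≈ 4.1111)
Function('b')(F, G) = Add(Rational(-4, 5), Mul(G, Pow(F, -1))) (Function('b')(F, G) = Add(Mul(G, Pow(F, -1)), Mul(-8, Rational(1, 10))) = Add(Mul(G, Pow(F, -1)), Rational(-4, 5)) = Add(Rational(-4, 5), Mul(G, Pow(F, -1))))
Pow(Add(-4463, Function('b')(v, 26)), -1) = Pow(Add(-4463, Add(Rational(-4, 5), Mul(26, Pow(Rational(37, 9), -1)))), -1) = Pow(Add(-4463, Add(Rational(-4, 5), Mul(26, Rational(9, 37)))), -1) = Pow(Add(-4463, Add(Rational(-4, 5), Rational(234, 37))), -1) = Pow(Add(-4463, Rational(1022, 185)), -1) = Pow(Rational(-824633, 185), -1) = Rational(-185, 824633)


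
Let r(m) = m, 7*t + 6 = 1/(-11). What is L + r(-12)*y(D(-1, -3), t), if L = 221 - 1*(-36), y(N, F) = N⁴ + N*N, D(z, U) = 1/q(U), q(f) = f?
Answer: 6899/27 ≈ 255.52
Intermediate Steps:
D(z, U) = 1/U
t = -67/77 (t = -6/7 + (⅐)/(-11) = -6/7 + (⅐)*(-1/11) = -6/7 - 1/77 = -67/77 ≈ -0.87013)
y(N, F) = N² + N⁴ (y(N, F) = N⁴ + N² = N² + N⁴)
L = 257 (L = 221 + 36 = 257)
L + r(-12)*y(D(-1, -3), t) = 257 - 12*((1/(-3))² + (1/(-3))⁴) = 257 - 12*((-⅓)² + (-⅓)⁴) = 257 - 12*(⅑ + 1/81) = 257 - 12*10/81 = 257 - 40/27 = 6899/27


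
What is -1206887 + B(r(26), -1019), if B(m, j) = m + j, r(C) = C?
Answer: -1207880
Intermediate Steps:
B(m, j) = j + m
-1206887 + B(r(26), -1019) = -1206887 + (-1019 + 26) = -1206887 - 993 = -1207880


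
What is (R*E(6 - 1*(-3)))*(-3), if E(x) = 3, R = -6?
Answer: 54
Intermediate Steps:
(R*E(6 - 1*(-3)))*(-3) = -6*3*(-3) = -18*(-3) = 54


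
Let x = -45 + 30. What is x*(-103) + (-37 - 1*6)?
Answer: 1502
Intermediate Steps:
x = -15
x*(-103) + (-37 - 1*6) = -15*(-103) + (-37 - 1*6) = 1545 + (-37 - 6) = 1545 - 43 = 1502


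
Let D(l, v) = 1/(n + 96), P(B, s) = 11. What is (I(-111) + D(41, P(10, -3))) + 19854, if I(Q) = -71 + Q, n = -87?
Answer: 177049/9 ≈ 19672.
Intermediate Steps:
D(l, v) = ⅑ (D(l, v) = 1/(-87 + 96) = 1/9 = ⅑)
(I(-111) + D(41, P(10, -3))) + 19854 = ((-71 - 111) + ⅑) + 19854 = (-182 + ⅑) + 19854 = -1637/9 + 19854 = 177049/9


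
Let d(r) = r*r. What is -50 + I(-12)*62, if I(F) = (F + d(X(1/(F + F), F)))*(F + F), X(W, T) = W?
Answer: 213641/12 ≈ 17803.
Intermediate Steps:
d(r) = r²
I(F) = 2*F*(F + 1/(4*F²)) (I(F) = (F + (1/(F + F))²)*(F + F) = (F + (1/(2*F))²)*(2*F) = (F + 1/(4*F²))*(2*F) = 2*F*(F + 1/(4*F²)))
-50 + I(-12)*62 = -50 + ((½)*(1 + 4*(-12)³)/(-12))*62 = -50 + ((½)*(-1/12)*(1 + 4*(-1728)))*62 = -50 + ((½)*(-1/12)*(1 - 6912))*62 = -50 + ((½)*(-1/12)*(-6911))*62 = -50 + (6911/24)*62 = -50 + 214241/12 = 213641/12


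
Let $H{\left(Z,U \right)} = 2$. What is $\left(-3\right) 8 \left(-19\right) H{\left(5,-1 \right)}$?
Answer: $912$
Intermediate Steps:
$\left(-3\right) 8 \left(-19\right) H{\left(5,-1 \right)} = \left(-3\right) 8 \left(-19\right) 2 = \left(-24\right) \left(-19\right) 2 = 456 \cdot 2 = 912$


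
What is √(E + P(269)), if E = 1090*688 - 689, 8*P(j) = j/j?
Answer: √11987698/4 ≈ 865.58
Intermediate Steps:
P(j) = ⅛ (P(j) = (j/j)/8 = (⅛)*1 = ⅛)
E = 749231 (E = 749920 - 689 = 749231)
√(E + P(269)) = √(749231 + ⅛) = √(5993849/8) = √11987698/4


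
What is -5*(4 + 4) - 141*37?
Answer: -5257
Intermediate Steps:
-5*(4 + 4) - 141*37 = -5*8 - 5217 = -40 - 5217 = -5257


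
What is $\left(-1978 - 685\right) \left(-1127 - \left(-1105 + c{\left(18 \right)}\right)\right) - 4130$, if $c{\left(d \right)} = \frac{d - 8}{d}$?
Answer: $\frac{503419}{9} \approx 55935.0$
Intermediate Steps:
$c{\left(d \right)} = \frac{-8 + d}{d}$
$\left(-1978 - 685\right) \left(-1127 - \left(-1105 + c{\left(18 \right)}\right)\right) - 4130 = \left(-1978 - 685\right) \left(-1127 + \left(1105 - \frac{-8 + 18}{18}\right)\right) - 4130 = - 2663 \left(-1127 + \left(1105 - \frac{1}{18} \cdot 10\right)\right) - 4130 = - 2663 \left(-1127 + \left(1105 - \frac{5}{9}\right)\right) - 4130 = - 2663 \left(-1127 + \frac{9940}{9}\right) - 4130 = \left(-2663\right) \left(- \frac{203}{9}\right) - 4130 = \frac{540589}{9} - 4130 = \frac{503419}{9}$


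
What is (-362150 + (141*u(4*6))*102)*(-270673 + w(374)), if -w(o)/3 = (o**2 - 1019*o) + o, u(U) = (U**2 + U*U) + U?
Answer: 7479351200390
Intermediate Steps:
u(U) = U + 2*U**2 (u(U) = (U**2 + U**2) + U = 2*U**2 + U = U + 2*U**2)
w(o) = -3*o**2 + 3054*o (w(o) = -3*((o**2 - 1019*o) + o) = -3*(o**2 - 1018*o) = -3*o**2 + 3054*o)
(-362150 + (141*u(4*6))*102)*(-270673 + w(374)) = (-362150 + (141*((4*6)*(1 + 2*(4*6))))*102)*(-270673 + 3*374*(1018 - 1*374)) = (-362150 + (141*(24*(1 + 2*24)))*102)*(-270673 + 3*374*(1018 - 374)) = (-362150 + (141*(24*(1 + 48)))*102)*(-270673 + 3*374*644) = (-362150 + (141*(24*49))*102)*(-270673 + 722568) = (-362150 + (141*1176)*102)*451895 = (-362150 + 165816*102)*451895 = (-362150 + 16913232)*451895 = 16551082*451895 = 7479351200390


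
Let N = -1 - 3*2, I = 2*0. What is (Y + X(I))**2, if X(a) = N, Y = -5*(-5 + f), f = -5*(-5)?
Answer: 11449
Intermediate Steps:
f = 25
Y = -100 (Y = -5*(-5 + 25) = -5*20 = -100)
I = 0
N = -7 (N = -1 - 6 = -7)
X(a) = -7
(Y + X(I))**2 = (-100 - 7)**2 = (-107)**2 = 11449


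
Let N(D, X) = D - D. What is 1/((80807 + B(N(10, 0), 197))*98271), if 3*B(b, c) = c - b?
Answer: 1/7947437826 ≈ 1.2583e-10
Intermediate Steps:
N(D, X) = 0
B(b, c) = -b/3 + c/3 (B(b, c) = (c - b)/3 = -b/3 + c/3)
1/((80807 + B(N(10, 0), 197))*98271) = 1/((80807 + (-⅓*0 + (⅓)*197))*98271) = (1/98271)/(80807 + (0 + 197/3)) = (1/98271)/(80807 + 197/3) = (1/98271)/(242618/3) = (3/242618)*(1/98271) = 1/7947437826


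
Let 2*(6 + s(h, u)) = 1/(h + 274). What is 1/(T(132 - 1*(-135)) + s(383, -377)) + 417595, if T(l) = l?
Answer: 143216294539/342955 ≈ 4.1760e+5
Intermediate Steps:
s(h, u) = -6 + 1/(2*(274 + h)) (s(h, u) = -6 + 1/(2*(h + 274)) = -6 + 1/(2*(274 + h)))
1/(T(132 - 1*(-135)) + s(383, -377)) + 417595 = 1/((132 - 1*(-135)) + (-3287 - 12*383)/(2*(274 + 383))) + 417595 = 1/((132 + 135) + (½)*(-3287 - 4596)/657) + 417595 = 1/(267 + (½)*(1/657)*(-7883)) + 417595 = 1/(267 - 7883/1314) + 417595 = 1/(342955/1314) + 417595 = 1314/342955 + 417595 = 143216294539/342955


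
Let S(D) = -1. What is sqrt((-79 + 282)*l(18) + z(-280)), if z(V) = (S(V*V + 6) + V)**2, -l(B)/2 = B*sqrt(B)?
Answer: sqrt(78961 - 21924*sqrt(2)) ≈ 218.99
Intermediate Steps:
l(B) = -2*B**(3/2) (l(B) = -2*B*sqrt(B) = -2*B**(3/2))
z(V) = (-1 + V)**2
sqrt((-79 + 282)*l(18) + z(-280)) = sqrt((-79 + 282)*(-108*sqrt(2)) + (-1 - 280)**2) = sqrt(203*(-108*sqrt(2)) + (-281)**2) = sqrt(203*(-108*sqrt(2)) + 78961) = sqrt(-21924*sqrt(2) + 78961) = sqrt(78961 - 21924*sqrt(2))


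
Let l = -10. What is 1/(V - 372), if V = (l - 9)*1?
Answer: -1/391 ≈ -0.0025575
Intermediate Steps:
V = -19 (V = (-10 - 9)*1 = -19*1 = -19)
1/(V - 372) = 1/(-19 - 372) = 1/(-391) = -1/391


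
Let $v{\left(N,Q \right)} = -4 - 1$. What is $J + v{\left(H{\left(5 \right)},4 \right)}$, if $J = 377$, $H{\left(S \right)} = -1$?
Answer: $372$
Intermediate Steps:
$v{\left(N,Q \right)} = -5$
$J + v{\left(H{\left(5 \right)},4 \right)} = 377 - 5 = 372$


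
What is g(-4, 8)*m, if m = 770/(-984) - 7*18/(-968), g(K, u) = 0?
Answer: 0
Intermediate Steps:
m = -9709/14883 (m = 770*(-1/984) - 126*(-1/968) = -385/492 + 63/484 = -9709/14883 ≈ -0.65236)
g(-4, 8)*m = 0*(-9709/14883) = 0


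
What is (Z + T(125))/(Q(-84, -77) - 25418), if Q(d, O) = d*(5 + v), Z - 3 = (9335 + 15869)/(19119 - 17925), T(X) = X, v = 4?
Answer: -44509/7812939 ≈ -0.0056968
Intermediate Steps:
Z = 14393/597 (Z = 3 + (9335 + 15869)/(19119 - 17925) = 3 + 25204/1194 = 3 + 25204*(1/1194) = 3 + 12602/597 = 14393/597 ≈ 24.109)
Q(d, O) = 9*d (Q(d, O) = d*(5 + 4) = d*9 = 9*d)
(Z + T(125))/(Q(-84, -77) - 25418) = (14393/597 + 125)/(9*(-84) - 25418) = 89018/(597*(-756 - 25418)) = (89018/597)/(-26174) = (89018/597)*(-1/26174) = -44509/7812939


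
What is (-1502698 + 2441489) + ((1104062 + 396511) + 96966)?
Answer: 2536330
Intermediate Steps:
(-1502698 + 2441489) + ((1104062 + 396511) + 96966) = 938791 + (1500573 + 96966) = 938791 + 1597539 = 2536330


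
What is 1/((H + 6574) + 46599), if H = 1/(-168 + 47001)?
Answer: 46833/2490251110 ≈ 1.8807e-5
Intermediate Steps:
H = 1/46833 ≈ 2.1352e-5
1/((H + 6574) + 46599) = 1/((1/46833 + 6574) + 46599) = 1/(307880143/46833 + 46599) = 1/(2490251110/46833) = 46833/2490251110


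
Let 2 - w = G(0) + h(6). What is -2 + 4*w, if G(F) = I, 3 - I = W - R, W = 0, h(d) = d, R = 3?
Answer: -42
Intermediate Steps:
I = 6 (I = 3 - (0 - 1*3) = 3 - (0 - 3) = 3 - 1*(-3) = 3 + 3 = 6)
G(F) = 6
w = -10 (w = 2 - (6 + 6) = 2 - 1*12 = 2 - 12 = -10)
-2 + 4*w = -2 + 4*(-10) = -2 - 40 = -42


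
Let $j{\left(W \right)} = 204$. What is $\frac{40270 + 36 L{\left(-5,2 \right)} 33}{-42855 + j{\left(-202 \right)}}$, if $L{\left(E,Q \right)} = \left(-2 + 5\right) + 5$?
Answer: $- \frac{49774}{42651} \approx -1.167$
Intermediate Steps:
$L{\left(E,Q \right)} = 8$ ($L{\left(E,Q \right)} = 3 + 5 = 8$)
$\frac{40270 + 36 L{\left(-5,2 \right)} 33}{-42855 + j{\left(-202 \right)}} = \frac{40270 + 36 \cdot 8 \cdot 33}{-42855 + 204} = \frac{40270 + 288 \cdot 33}{-42651} = \left(40270 + 9504\right) \left(- \frac{1}{42651}\right) = 49774 \left(- \frac{1}{42651}\right) = - \frac{49774}{42651}$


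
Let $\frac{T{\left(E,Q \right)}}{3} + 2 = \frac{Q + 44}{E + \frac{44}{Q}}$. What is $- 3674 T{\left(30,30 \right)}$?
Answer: $- \frac{457413}{118} \approx -3876.4$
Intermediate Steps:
$T{\left(E,Q \right)} = -6 + \frac{3 \left(44 + Q\right)}{E + \frac{44}{Q}}$ ($T{\left(E,Q \right)} = -6 + 3 \frac{Q + 44}{E + \frac{44}{Q}} = -6 + 3 \frac{44 + Q}{E + \frac{44}{Q}} = -6 + \frac{3 \left(44 + Q\right)}{E + \frac{44}{Q}}$)
$- 3674 T{\left(30,30 \right)} = - 3674 \frac{3 \left(-88 + 30^{2} + 44 \cdot 30 - 60 \cdot 30\right)}{44 + 30 \cdot 30} = - 3674 \frac{3 \left(-88 + 900 + 1320 - 1800\right)}{44 + 900} = - 3674 \cdot 3 \cdot \frac{1}{944} \cdot 332 = \left(-3674\right) \frac{249}{236} = - \frac{457413}{118}$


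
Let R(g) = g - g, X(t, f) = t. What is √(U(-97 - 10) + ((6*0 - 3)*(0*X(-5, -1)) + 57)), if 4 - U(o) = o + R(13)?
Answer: 2*√42 ≈ 12.961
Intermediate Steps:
R(g) = 0
U(o) = 4 - o (U(o) = 4 - (o + 0) = 4 - o)
√(U(-97 - 10) + ((6*0 - 3)*(0*X(-5, -1)) + 57)) = √((4 - (-97 - 10)) + ((6*0 - 3)*(0*(-5)) + 57)) = √((4 - 1*(-107)) + ((0 - 3)*0 + 57)) = √((4 + 107) + (-3*0 + 57)) = √(111 + (0 + 57)) = √(111 + 57) = √168 = 2*√42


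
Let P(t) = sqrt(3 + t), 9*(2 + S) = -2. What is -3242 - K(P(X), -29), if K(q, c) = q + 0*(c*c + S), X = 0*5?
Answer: -3242 - sqrt(3) ≈ -3243.7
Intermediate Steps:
S = -20/9 (S = -2 + (1/9)*(-2) = -2 - 2/9 = -20/9 ≈ -2.2222)
X = 0
K(q, c) = q (K(q, c) = q + 0*(c*c - 20/9) = q + 0*(c**2 - 20/9) = q + 0*(-20/9 + c**2) = q + 0 = q)
-3242 - K(P(X), -29) = -3242 - sqrt(3 + 0) = -3242 - sqrt(3)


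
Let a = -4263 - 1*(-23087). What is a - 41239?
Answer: -22415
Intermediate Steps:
a = 18824 (a = -4263 + 23087 = 18824)
a - 41239 = 18824 - 41239 = -22415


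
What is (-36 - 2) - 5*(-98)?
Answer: 452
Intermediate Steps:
(-36 - 2) - 5*(-98) = -38 + 490 = 452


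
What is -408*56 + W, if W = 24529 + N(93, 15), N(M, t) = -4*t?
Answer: 1621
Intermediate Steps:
W = 24469 (W = 24529 - 4*15 = 24529 - 60 = 24469)
-408*56 + W = -408*56 + 24469 = -22848 + 24469 = 1621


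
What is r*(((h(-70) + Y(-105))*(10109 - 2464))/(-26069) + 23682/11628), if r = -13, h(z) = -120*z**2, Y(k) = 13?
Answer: -113252414160769/50521722 ≈ -2.2417e+6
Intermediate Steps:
r*(((h(-70) + Y(-105))*(10109 - 2464))/(-26069) + 23682/11628) = -13*(((-120*(-70)**2 + 13)*(10109 - 2464))/(-26069) + 23682/11628) = -13*(((-120*4900 + 13)*7645)*(-1/26069) + 23682*(1/11628)) = -13*(((-588000 + 13)*7645)*(-1/26069) + 3947/1938) = -13*(-587987*7645*(-1/26069) + 3947/1938) = -13*(-4495160615*(-1/26069) + 3947/1938) = -13*(4495160615/26069 + 3947/1938) = -13*8711724166213/50521722 = -113252414160769/50521722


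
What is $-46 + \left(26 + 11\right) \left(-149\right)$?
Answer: $-5559$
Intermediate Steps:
$-46 + \left(26 + 11\right) \left(-149\right) = -46 + 37 \left(-149\right) = -46 - 5513 = -5559$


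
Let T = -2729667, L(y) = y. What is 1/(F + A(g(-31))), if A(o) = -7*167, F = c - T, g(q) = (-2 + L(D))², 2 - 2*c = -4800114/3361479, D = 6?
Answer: 101863/277933166366 ≈ 3.6650e-7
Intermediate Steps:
c = 174592/101863 (c = 1 - (-2400057)/3361479 = 1 - ½*(-145458/101863) = 1 + 72729/101863 = 174592/101863 ≈ 1.7140)
g(q) = 16 (g(q) = (-2 + 6)² = 4² = 16)
F = 278052244213/101863 (F = 174592/101863 - 1*(-2729667) = 174592/101863 + 2729667 = 278052244213/101863 ≈ 2.7297e+6)
A(o) = -1169
1/(F + A(g(-31))) = 1/(278052244213/101863 - 1169) = 1/(277933166366/101863) = 101863/277933166366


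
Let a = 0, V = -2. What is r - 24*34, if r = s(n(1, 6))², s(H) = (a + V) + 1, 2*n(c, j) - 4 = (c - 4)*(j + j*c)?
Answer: -815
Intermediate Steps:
n(c, j) = 2 + (-4 + c)*(j + c*j)/2 (n(c, j) = 2 + ((c - 4)*(j + j*c))/2 = 2 + ((-4 + c)*(j + c*j))/2 = 2 + (-4 + c)*(j + c*j)/2)
s(H) = -1 (s(H) = (0 - 2) + 1 = -2 + 1 = -1)
r = 1 (r = (-1)² = 1)
r - 24*34 = 1 - 24*34 = 1 - 816 = -815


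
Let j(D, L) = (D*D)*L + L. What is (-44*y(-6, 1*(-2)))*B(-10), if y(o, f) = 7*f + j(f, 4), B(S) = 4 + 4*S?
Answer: 9504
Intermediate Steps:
j(D, L) = L + L*D² (j(D, L) = D²*L + L = L*D² + L = L + L*D²)
y(o, f) = 4 + 4*f² + 7*f (y(o, f) = 7*f + 4*(1 + f²) = 7*f + (4 + 4*f²) = 4 + 4*f² + 7*f)
(-44*y(-6, 1*(-2)))*B(-10) = (-44*(4 + 4*(1*(-2))² + 7*(1*(-2))))*(4 + 4*(-10)) = (-44*(4 + 4*(-2)² + 7*(-2)))*(4 - 40) = -44*(4 + 4*4 - 14)*(-36) = -44*(4 + 16 - 14)*(-36) = -44*6*(-36) = -264*(-36) = 9504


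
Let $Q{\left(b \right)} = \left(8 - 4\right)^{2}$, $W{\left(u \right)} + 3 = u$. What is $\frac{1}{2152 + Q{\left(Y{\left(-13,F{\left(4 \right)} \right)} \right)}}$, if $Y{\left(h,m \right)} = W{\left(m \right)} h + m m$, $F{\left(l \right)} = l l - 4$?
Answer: $\frac{1}{2168} \approx 0.00046125$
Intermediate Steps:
$W{\left(u \right)} = -3 + u$
$F{\left(l \right)} = -4 + l^{2}$ ($F{\left(l \right)} = l^{2} - 4 = -4 + l^{2}$)
$Y{\left(h,m \right)} = m^{2} + h \left(-3 + m\right)$ ($Y{\left(h,m \right)} = \left(-3 + m\right) h + m m = h \left(-3 + m\right) + m^{2} = m^{2} + h \left(-3 + m\right)$)
$Q{\left(b \right)} = 16$ ($Q{\left(b \right)} = 4^{2} = 16$)
$\frac{1}{2152 + Q{\left(Y{\left(-13,F{\left(4 \right)} \right)} \right)}} = \frac{1}{2152 + 16} = \frac{1}{2168}$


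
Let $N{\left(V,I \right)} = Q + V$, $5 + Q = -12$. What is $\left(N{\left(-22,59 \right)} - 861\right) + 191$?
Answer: $-709$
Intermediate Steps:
$Q = -17$ ($Q = -5 - 12 = -17$)
$N{\left(V,I \right)} = -17 + V$
$\left(N{\left(-22,59 \right)} - 861\right) + 191 = \left(\left(-17 - 22\right) - 861\right) + 191 = \left(-39 - 861\right) + 191 = -900 + 191 = -709$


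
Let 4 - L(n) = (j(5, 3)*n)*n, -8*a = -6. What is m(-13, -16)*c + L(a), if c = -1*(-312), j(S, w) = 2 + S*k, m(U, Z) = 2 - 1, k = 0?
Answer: 2519/8 ≈ 314.88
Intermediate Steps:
a = ¾ (a = -⅛*(-6) = ¾ ≈ 0.75000)
m(U, Z) = 1
j(S, w) = 2 (j(S, w) = 2 + S*0 = 2 + 0 = 2)
c = 312
L(n) = 4 - 2*n² (L(n) = 4 - 2*n*n = 4 - 2*n²)
m(-13, -16)*c + L(a) = 1*312 + (4 - 2*(¾)²) = 312 + (4 - 2*9/16) = 312 + (4 - 9/8) = 312 + 23/8 = 2519/8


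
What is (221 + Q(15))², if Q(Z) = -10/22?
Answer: 5885476/121 ≈ 48640.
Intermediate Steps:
Q(Z) = -5/11 (Q(Z) = -10*1/22 = -5/11)
(221 + Q(15))² = (221 - 5/11)² = (2426/11)² = 5885476/121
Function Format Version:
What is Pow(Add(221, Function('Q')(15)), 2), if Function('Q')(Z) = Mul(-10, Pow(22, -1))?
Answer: Rational(5885476, 121) ≈ 48640.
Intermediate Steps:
Function('Q')(Z) = Rational(-5, 11) (Function('Q')(Z) = Mul(-10, Rational(1, 22)) = Rational(-5, 11))
Pow(Add(221, Function('Q')(15)), 2) = Pow(Add(221, Rational(-5, 11)), 2) = Pow(Rational(2426, 11), 2) = Rational(5885476, 121)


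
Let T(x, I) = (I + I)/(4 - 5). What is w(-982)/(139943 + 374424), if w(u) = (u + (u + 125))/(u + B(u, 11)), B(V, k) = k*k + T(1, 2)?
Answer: 1839/444927455 ≈ 4.1333e-6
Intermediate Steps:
T(x, I) = -2*I (T(x, I) = (2*I)/(-1) = (2*I)*(-1) = -2*I)
B(V, k) = -4 + k² (B(V, k) = k*k - 2*2 = k² - 4 = -4 + k²)
w(u) = (125 + 2*u)/(117 + u) (w(u) = (u + (u + 125))/(u + (-4 + 11²)) = (u + (125 + u))/(u + (-4 + 121)) = (125 + 2*u)/(u + 117) = (125 + 2*u)/(117 + u))
w(-982)/(139943 + 374424) = ((125 + 2*(-982))/(117 - 982))/(139943 + 374424) = ((125 - 1964)/(-865))/514367 = -1/865*(-1839)*(1/514367) = (1839/865)*(1/514367) = 1839/444927455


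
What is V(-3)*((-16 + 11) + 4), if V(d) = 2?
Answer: -2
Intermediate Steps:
V(-3)*((-16 + 11) + 4) = 2*((-16 + 11) + 4) = 2*(-5 + 4) = 2*(-1) = -2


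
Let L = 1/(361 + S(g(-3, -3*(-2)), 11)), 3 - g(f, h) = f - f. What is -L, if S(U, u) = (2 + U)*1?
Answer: -1/366 ≈ -0.0027322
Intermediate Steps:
g(f, h) = 3 (g(f, h) = 3 - (f - f) = 3 - 1*0 = 3 + 0 = 3)
S(U, u) = 2 + U
L = 1/366 (L = 1/(361 + (2 + 3)) = 1/(361 + 5) = 1/366 ≈ 0.0027322)
-L = -1*1/366 = -1/366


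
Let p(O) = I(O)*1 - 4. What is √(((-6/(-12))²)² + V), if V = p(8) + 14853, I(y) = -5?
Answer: √237505/4 ≈ 121.84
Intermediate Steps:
p(O) = -9 (p(O) = -5*1 - 4 = -5 - 4 = -9)
V = 14844 (V = -9 + 14853 = 14844)
√(((-6/(-12))²)² + V) = √(((-6/(-12))²)² + 14844) = √(((-6*(-1/12))²)² + 14844) = √(((½)²)² + 14844) = √((¼)² + 14844) = √(1/16 + 14844) = √(237505/16) = √237505/4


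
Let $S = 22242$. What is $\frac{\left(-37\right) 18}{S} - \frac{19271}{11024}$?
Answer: $- \frac{72661261}{40865968} \approx -1.778$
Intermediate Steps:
$\frac{\left(-37\right) 18}{S} - \frac{19271}{11024} = \frac{\left(-37\right) 18}{22242} - \frac{19271}{11024} = \left(-666\right) \frac{1}{22242} - \frac{19271}{11024} = - \frac{111}{3707} - \frac{19271}{11024} = - \frac{72661261}{40865968}$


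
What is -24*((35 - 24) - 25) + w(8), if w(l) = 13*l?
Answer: 440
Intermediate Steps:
-24*((35 - 24) - 25) + w(8) = -24*((35 - 24) - 25) + 13*8 = -24*(11 - 25) + 104 = -24*(-14) + 104 = 336 + 104 = 440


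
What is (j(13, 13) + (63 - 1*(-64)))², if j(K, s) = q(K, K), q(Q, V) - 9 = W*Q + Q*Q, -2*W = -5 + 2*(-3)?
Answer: 567009/4 ≈ 1.4175e+5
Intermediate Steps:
W = 11/2 (W = -(-5 + 2*(-3))/2 = -(-5 - 6)/2 = -½*(-11) = 11/2 ≈ 5.5000)
q(Q, V) = 9 + Q² + 11*Q/2 (q(Q, V) = 9 + (11*Q/2 + Q*Q) = 9 + (11*Q/2 + Q²) = 9 + (Q² + 11*Q/2) = 9 + Q² + 11*Q/2)
j(K, s) = 9 + K² + 11*K/2
(j(13, 13) + (63 - 1*(-64)))² = ((9 + 13² + (11/2)*13) + (63 - 1*(-64)))² = ((9 + 169 + 143/2) + (63 + 64))² = (499/2 + 127)² = (753/2)² = 567009/4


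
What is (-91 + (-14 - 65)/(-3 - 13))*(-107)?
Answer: 147339/16 ≈ 9208.7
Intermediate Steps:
(-91 + (-14 - 65)/(-3 - 13))*(-107) = (-91 - 79/(-16))*(-107) = (-91 - 79*(-1/16))*(-107) = (-91 + 79/16)*(-107) = -1377/16*(-107) = 147339/16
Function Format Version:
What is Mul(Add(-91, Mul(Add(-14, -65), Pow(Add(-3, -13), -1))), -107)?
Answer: Rational(147339, 16) ≈ 9208.7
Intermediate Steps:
Mul(Add(-91, Mul(Add(-14, -65), Pow(Add(-3, -13), -1))), -107) = Mul(Add(-91, Mul(-79, Pow(-16, -1))), -107) = Mul(Add(-91, Mul(-79, Rational(-1, 16))), -107) = Mul(Add(-91, Rational(79, 16)), -107) = Mul(Rational(-1377, 16), -107) = Rational(147339, 16)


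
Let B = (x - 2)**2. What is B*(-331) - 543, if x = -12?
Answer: -65419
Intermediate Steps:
B = 196 (B = (-12 - 2)**2 = (-14)**2 = 196)
B*(-331) - 543 = 196*(-331) - 543 = -64876 - 543 = -65419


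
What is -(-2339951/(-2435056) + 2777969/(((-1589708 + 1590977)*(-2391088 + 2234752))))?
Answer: -621547917595/656374585464 ≈ -0.94694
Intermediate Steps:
-(-2339951/(-2435056) + 2777969/(((-1589708 + 1590977)*(-2391088 + 2234752)))) = -(-2339951*(-1/2435056) + 2777969/((1269*(-156336)))) = -(101737/105872 + 2777969/(-198390384)) = -(101737/105872 + 2777969*(-1/198390384)) = -(101737/105872 - 2777969/198390384) = -1*621547917595/656374585464 = -621547917595/656374585464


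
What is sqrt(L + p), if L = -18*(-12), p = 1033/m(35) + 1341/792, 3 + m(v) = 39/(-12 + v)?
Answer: I*sqrt(250153530)/660 ≈ 23.964*I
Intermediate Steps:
m(v) = -3 + 39/(-12 + v)
p = -1043161/1320 (p = 1033/((3*(25 - 1*35)/(-12 + 35))) + 1341/792 = 1033/((3*(25 - 35)/23)) + 1341*(1/792) = 1033/((3*(1/23)*(-10))) + 149/88 = 1033/(-30/23) + 149/88 = 1033*(-23/30) + 149/88 = -23759/30 + 149/88 = -1043161/1320 ≈ -790.27)
L = 216
sqrt(L + p) = sqrt(216 - 1043161/1320) = sqrt(-758041/1320) = I*sqrt(250153530)/660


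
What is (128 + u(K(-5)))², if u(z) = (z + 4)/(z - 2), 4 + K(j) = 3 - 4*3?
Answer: 413449/25 ≈ 16538.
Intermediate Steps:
K(j) = -13 (K(j) = -4 + (3 - 4*3) = -4 + (3 - 1*12) = -4 + (3 - 12) = -4 - 9 = -13)
u(z) = (4 + z)/(-2 + z)
(128 + u(K(-5)))² = (128 + (4 - 13)/(-2 - 13))² = (128 - 9/(-15))² = (128 - 1/15*(-9))² = (128 + ⅗)² = (643/5)² = 413449/25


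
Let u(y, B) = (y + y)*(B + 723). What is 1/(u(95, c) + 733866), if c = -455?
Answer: 1/784786 ≈ 1.2742e-6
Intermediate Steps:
u(y, B) = 2*y*(723 + B) (u(y, B) = (2*y)*(723 + B) = 2*y*(723 + B))
1/(u(95, c) + 733866) = 1/(2*95*(723 - 455) + 733866) = 1/(2*95*268 + 733866) = 1/(50920 + 733866) = 1/784786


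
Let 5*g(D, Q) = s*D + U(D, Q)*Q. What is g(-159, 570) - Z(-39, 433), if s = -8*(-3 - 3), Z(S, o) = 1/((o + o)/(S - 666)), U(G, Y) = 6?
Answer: -3644067/4330 ≈ -841.59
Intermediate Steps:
Z(S, o) = (-666 + S)/(2*o) (Z(S, o) = 1/((2*o)/(-666 + S)) = 1/(2*o/(-666 + S)) = (-666 + S)/(2*o))
s = 48 (s = -8*(-6) = 48)
g(D, Q) = 6*Q/5 + 48*D/5 (g(D, Q) = (48*D + 6*Q)/5 = (6*Q + 48*D)/5 = 6*Q/5 + 48*D/5)
g(-159, 570) - Z(-39, 433) = ((6/5)*570 + (48/5)*(-159)) - (-666 - 39)/(2*433) = (684 - 7632/5) - (-705)/(2*433) = -4212/5 - 1*(-705/866) = -4212/5 + 705/866 = -3644067/4330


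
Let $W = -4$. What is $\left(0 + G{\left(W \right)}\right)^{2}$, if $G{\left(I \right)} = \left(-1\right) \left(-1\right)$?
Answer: $1$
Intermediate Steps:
$G{\left(I \right)} = 1$
$\left(0 + G{\left(W \right)}\right)^{2} = \left(0 + 1\right)^{2} = 1^{2} = 1$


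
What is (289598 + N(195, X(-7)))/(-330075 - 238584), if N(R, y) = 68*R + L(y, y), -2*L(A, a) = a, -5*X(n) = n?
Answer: -3028573/5686590 ≈ -0.53258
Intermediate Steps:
X(n) = -n/5
L(A, a) = -a/2
N(R, y) = 68*R - y/2
(289598 + N(195, X(-7)))/(-330075 - 238584) = (289598 + (68*195 - (-1)*(-7)/10))/(-330075 - 238584) = (289598 + (13260 - ½*7/5))/(-568659) = (289598 + (13260 - 7/10))*(-1/568659) = (289598 + 132593/10)*(-1/568659) = (3028573/10)*(-1/568659) = -3028573/5686590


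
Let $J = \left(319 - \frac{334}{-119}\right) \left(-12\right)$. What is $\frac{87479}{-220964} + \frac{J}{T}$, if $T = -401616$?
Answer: $- \frac{7082085356}{18333990731} \approx -0.38628$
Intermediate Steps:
$J = - \frac{459540}{119}$ ($J = \left(319 - - \frac{334}{119}\right) \left(-12\right) = \left(319 + \frac{334}{119}\right) \left(-12\right) = \frac{38295}{119} \left(-12\right) = - \frac{459540}{119} \approx -3861.7$)
$\frac{87479}{-220964} + \frac{J}{T} = \frac{87479}{-220964} - \frac{459540}{119 \left(-401616\right)} = 87479 \left(- \frac{1}{220964}\right) - - \frac{12765}{1327564} = - \frac{87479}{220964} + \frac{12765}{1327564} = - \frac{7082085356}{18333990731}$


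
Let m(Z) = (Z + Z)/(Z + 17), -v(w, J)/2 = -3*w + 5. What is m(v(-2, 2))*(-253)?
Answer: -11132/5 ≈ -2226.4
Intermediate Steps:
v(w, J) = -10 + 6*w (v(w, J) = -2*(-3*w + 5) = -2*(5 - 3*w) = -10 + 6*w)
m(Z) = 2*Z/(17 + Z) (m(Z) = (2*Z)/(17 + Z) = 2*Z/(17 + Z))
m(v(-2, 2))*(-253) = (2*(-10 + 6*(-2))/(17 + (-10 + 6*(-2))))*(-253) = (2*(-10 - 12)/(17 + (-10 - 12)))*(-253) = (2*(-22)/(17 - 22))*(-253) = (2*(-22)/(-5))*(-253) = (2*(-22)*(-⅕))*(-253) = (44/5)*(-253) = -11132/5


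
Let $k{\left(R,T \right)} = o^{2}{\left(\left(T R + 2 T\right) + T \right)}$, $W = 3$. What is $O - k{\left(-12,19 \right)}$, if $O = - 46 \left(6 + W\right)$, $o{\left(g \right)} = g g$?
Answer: $-855036495$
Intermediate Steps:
$o{\left(g \right)} = g^{2}$
$k{\left(R,T \right)} = \left(3 T + R T\right)^{4}$ ($k{\left(R,T \right)} = \left(\left(\left(T R + 2 T\right) + T\right)^{2}\right)^{2} = \left(\left(\left(R T + 2 T\right) + T\right)^{2}\right)^{2} = \left(\left(\left(2 T + R T\right) + T\right)^{2}\right)^{2} = \left(\left(3 T + R T\right)^{2}\right)^{2} = \left(3 T + R T\right)^{4}$)
$O = -414$ ($O = - 46 \left(6 + 3\right) = \left(-46\right) 9 = -414$)
$O - k{\left(-12,19 \right)} = -414 - 19^{4} \left(3 - 12\right)^{4} = -414 - 130321 \left(-9\right)^{4} = -414 - 130321 \cdot 6561 = -414 - 855036081 = -855036495$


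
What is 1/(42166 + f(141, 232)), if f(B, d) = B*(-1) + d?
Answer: 1/42257 ≈ 2.3665e-5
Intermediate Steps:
f(B, d) = d - B (f(B, d) = -B + d = d - B)
1/(42166 + f(141, 232)) = 1/(42166 + (232 - 1*141)) = 1/(42166 + (232 - 141)) = 1/(42166 + 91) = 1/42257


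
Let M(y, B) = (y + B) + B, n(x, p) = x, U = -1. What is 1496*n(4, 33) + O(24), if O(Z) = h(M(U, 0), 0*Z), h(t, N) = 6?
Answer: 5990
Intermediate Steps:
M(y, B) = y + 2*B (M(y, B) = (B + y) + B = y + 2*B)
O(Z) = 6
1496*n(4, 33) + O(24) = 1496*4 + 6 = 5984 + 6 = 5990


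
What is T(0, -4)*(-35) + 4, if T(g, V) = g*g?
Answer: 4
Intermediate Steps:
T(g, V) = g**2
T(0, -4)*(-35) + 4 = 0**2*(-35) + 4 = 0*(-35) + 4 = 0 + 4 = 4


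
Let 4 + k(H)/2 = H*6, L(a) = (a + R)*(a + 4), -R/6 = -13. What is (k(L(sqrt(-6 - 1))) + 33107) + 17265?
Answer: 54024 + 984*I*sqrt(7) ≈ 54024.0 + 2603.4*I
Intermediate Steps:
R = 78 (R = -6*(-13) = 78)
L(a) = (4 + a)*(78 + a) (L(a) = (a + 78)*(a + 4) = (78 + a)*(4 + a) = (4 + a)*(78 + a))
k(H) = -8 + 12*H (k(H) = -8 + 2*(H*6) = -8 + 2*(6*H) = -8 + 12*H)
(k(L(sqrt(-6 - 1))) + 33107) + 17265 = ((-8 + 12*(312 + (sqrt(-6 - 1))**2 + 82*sqrt(-6 - 1))) + 33107) + 17265 = ((-8 + 12*(312 + (sqrt(-7))**2 + 82*sqrt(-7))) + 33107) + 17265 = ((-8 + 12*(312 + (I*sqrt(7))**2 + 82*(I*sqrt(7)))) + 33107) + 17265 = ((-8 + 12*(312 - 7 + 82*I*sqrt(7))) + 33107) + 17265 = ((-8 + 12*(305 + 82*I*sqrt(7))) + 33107) + 17265 = ((-8 + (3660 + 984*I*sqrt(7))) + 33107) + 17265 = ((3652 + 984*I*sqrt(7)) + 33107) + 17265 = (36759 + 984*I*sqrt(7)) + 17265 = 54024 + 984*I*sqrt(7)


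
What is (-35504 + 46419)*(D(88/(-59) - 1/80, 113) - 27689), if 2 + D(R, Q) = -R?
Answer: -4835693577/16 ≈ -3.0223e+8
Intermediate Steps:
D(R, Q) = -2 - R
(-35504 + 46419)*(D(88/(-59) - 1/80, 113) - 27689) = (-35504 + 46419)*((-2 - (88/(-59) - 1/80)) - 27689) = 10915*((-2 - (88*(-1/59) - 1*1/80)) - 27689) = 10915*((-2 - (-88/59 - 1/80)) - 27689) = 10915*((-2 - 1*(-7099/4720)) - 27689) = 10915*((-2 + 7099/4720) - 27689) = 10915*(-2341/4720 - 27689) = 10915*(-130694421/4720) = -4835693577/16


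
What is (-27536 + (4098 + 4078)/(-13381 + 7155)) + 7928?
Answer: -61043792/3113 ≈ -19609.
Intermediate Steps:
(-27536 + (4098 + 4078)/(-13381 + 7155)) + 7928 = (-27536 + 8176/(-6226)) + 7928 = (-27536 + 8176*(-1/6226)) + 7928 = (-27536 - 4088/3113) + 7928 = -85723656/3113 + 7928 = -61043792/3113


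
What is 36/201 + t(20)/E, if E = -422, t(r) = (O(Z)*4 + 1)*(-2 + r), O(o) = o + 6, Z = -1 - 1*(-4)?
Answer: -19779/14137 ≈ -1.3991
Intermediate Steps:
Z = 3 (Z = -1 + 4 = 3)
O(o) = 6 + o
t(r) = -74 + 37*r (t(r) = ((6 + 3)*4 + 1)*(-2 + r) = (9*4 + 1)*(-2 + r) = (36 + 1)*(-2 + r) = 37*(-2 + r) = -74 + 37*r)
36/201 + t(20)/E = 36/201 + (-74 + 37*20)/(-422) = 36*(1/201) + (-74 + 740)*(-1/422) = 12/67 + 666*(-1/422) = 12/67 - 333/211 = -19779/14137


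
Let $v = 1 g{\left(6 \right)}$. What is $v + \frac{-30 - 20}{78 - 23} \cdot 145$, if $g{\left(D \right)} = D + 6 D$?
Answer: $- \frac{988}{11} \approx -89.818$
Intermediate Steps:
$g{\left(D \right)} = 7 D$
$v = 42$ ($v = 1 \cdot 7 \cdot 6 = 1 \cdot 42 = 42$)
$v + \frac{-30 - 20}{78 - 23} \cdot 145 = 42 + \frac{-30 - 20}{78 - 23} \cdot 145 = 42 + - \frac{50}{55} \cdot 145 = 42 + \left(-50\right) \frac{1}{55} \cdot 145 = 42 - \frac{1450}{11} = - \frac{988}{11}$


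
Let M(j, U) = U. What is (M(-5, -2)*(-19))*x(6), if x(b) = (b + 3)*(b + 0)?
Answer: 2052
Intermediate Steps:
x(b) = b*(3 + b) (x(b) = (3 + b)*b = b*(3 + b))
(M(-5, -2)*(-19))*x(6) = (-2*(-19))*(6*(3 + 6)) = 38*(6*9) = 38*54 = 2052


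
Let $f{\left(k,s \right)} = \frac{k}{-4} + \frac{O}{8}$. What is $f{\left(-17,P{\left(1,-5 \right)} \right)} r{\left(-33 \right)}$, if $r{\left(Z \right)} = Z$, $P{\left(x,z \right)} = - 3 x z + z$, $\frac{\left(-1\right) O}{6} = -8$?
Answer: $- \frac{1353}{4} \approx -338.25$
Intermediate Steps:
$O = 48$ ($O = \left(-6\right) \left(-8\right) = 48$)
$P{\left(x,z \right)} = z - 3 x z$ ($P{\left(x,z \right)} = - 3 x z + z = z - 3 x z$)
$f{\left(k,s \right)} = 6 - \frac{k}{4}$ ($f{\left(k,s \right)} = \frac{k}{-4} + \frac{48}{8} = k \left(- \frac{1}{4}\right) + 48 \cdot \frac{1}{8} = - \frac{k}{4} + 6 = 6 - \frac{k}{4}$)
$f{\left(-17,P{\left(1,-5 \right)} \right)} r{\left(-33 \right)} = \left(6 - - \frac{17}{4}\right) \left(-33\right) = \left(6 + \frac{17}{4}\right) \left(-33\right) = \frac{41}{4} \left(-33\right) = - \frac{1353}{4}$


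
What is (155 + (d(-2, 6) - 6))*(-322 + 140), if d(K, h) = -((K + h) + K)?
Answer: -26754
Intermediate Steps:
d(K, h) = -h - 2*K (d(K, h) = -(h + 2*K) = -h - 2*K)
(155 + (d(-2, 6) - 6))*(-322 + 140) = (155 + ((-1*6 - 2*(-2)) - 6))*(-322 + 140) = (155 + ((-6 + 4) - 6))*(-182) = (155 + (-2 - 6))*(-182) = (155 - 8)*(-182) = 147*(-182) = -26754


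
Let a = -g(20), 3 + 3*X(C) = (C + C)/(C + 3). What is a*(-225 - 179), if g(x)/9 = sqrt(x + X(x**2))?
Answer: 1212*sqrt(28739139)/403 ≈ 16123.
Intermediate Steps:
X(C) = -1 + 2*C/(3*(3 + C)) (X(C) = -1 + ((C + C)/(C + 3))/3 = -1 + ((2*C)/(3 + C))/3 = -1 + (2*C/(3 + C))/3 = -1 + 2*C/(3*(3 + C)))
g(x) = 9*sqrt(x + (-9 - x**2)/(3*(3 + x**2)))
a = -3*sqrt(28739139)/403 (a = -3*sqrt(3)*sqrt((-9 - 1*20**2 + 3*20*(3 + 20**2))/(3 + 20**2)) = -3*sqrt(3)*sqrt((-9 - 1*400 + 3*20*(3 + 400))/(3 + 400)) = -3*sqrt(3)*sqrt((-9 - 400 + 3*20*403)/403) = -3*sqrt(3)*sqrt((-9 - 400 + 24180)/403) = -3*sqrt(3)*sqrt((1/403)*23771) = -3*sqrt(3)*sqrt(23771/403) = -3*sqrt(3)*sqrt(9579713)/403 = -3*sqrt(28739139)/403 ≈ -39.907)
a*(-225 - 179) = (-3*sqrt(28739139)/403)*(-225 - 179) = -3*sqrt(28739139)/403*(-404) = 1212*sqrt(28739139)/403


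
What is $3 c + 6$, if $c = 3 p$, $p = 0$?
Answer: $6$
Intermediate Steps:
$c = 0$ ($c = 3 \cdot 0 = 0$)
$3 c + 6 = 3 \cdot 0 + 6 = 0 + 6 = 6$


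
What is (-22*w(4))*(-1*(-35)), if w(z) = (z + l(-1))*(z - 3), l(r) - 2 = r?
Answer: -3850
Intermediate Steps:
l(r) = 2 + r
w(z) = (1 + z)*(-3 + z) (w(z) = (z + (2 - 1))*(z - 3) = (z + 1)*(-3 + z) = (1 + z)*(-3 + z))
(-22*w(4))*(-1*(-35)) = (-22*(-3 + 4**2 - 2*4))*(-1*(-35)) = -22*(-3 + 16 - 8)*35 = -22*5*35 = -110*35 = -3850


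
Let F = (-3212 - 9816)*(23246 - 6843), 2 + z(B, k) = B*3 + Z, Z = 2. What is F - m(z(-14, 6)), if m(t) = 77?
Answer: -213698361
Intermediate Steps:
z(B, k) = 3*B (z(B, k) = -2 + (B*3 + 2) = -2 + (3*B + 2) = -2 + (2 + 3*B) = 3*B)
F = -213698284 (F = -13028*16403 = -213698284)
F - m(z(-14, 6)) = -213698284 - 1*77 = -213698284 - 77 = -213698361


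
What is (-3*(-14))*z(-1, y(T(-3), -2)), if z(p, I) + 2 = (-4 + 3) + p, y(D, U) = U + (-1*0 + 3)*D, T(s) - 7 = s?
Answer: -168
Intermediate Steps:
T(s) = 7 + s
y(D, U) = U + 3*D (y(D, U) = U + (0 + 3)*D = U + 3*D)
z(p, I) = -3 + p (z(p, I) = -2 + ((-4 + 3) + p) = -2 + (-1 + p) = -3 + p)
(-3*(-14))*z(-1, y(T(-3), -2)) = (-3*(-14))*(-3 - 1) = 42*(-4) = -168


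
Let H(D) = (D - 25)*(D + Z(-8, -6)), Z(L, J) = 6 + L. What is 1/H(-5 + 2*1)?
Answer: 1/140 ≈ 0.0071429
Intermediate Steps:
H(D) = (-25 + D)*(-2 + D) (H(D) = (D - 25)*(D + (6 - 8)) = (-25 + D)*(D - 2) = (-25 + D)*(-2 + D))
1/H(-5 + 2*1) = 1/(50 + (-5 + 2*1)**2 - 27*(-5 + 2*1)) = 1/(50 + (-5 + 2)**2 - 27*(-5 + 2)) = 1/(50 + (-3)**2 - 27*(-3)) = 1/(50 + 9 + 81) = 1/140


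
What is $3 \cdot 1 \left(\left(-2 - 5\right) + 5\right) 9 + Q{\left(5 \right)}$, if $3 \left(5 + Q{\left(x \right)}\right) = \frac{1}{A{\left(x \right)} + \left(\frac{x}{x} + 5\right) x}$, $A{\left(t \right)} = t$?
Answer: $- \frac{6194}{105} \approx -58.99$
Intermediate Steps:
$Q{\left(x \right)} = -5 + \frac{1}{21 x}$ ($Q{\left(x \right)} = -5 + \frac{1}{3 \left(x + \left(\frac{x}{x} + 5\right) x\right)} = -5 + \frac{1}{3 \left(x + \left(1 + 5\right) x\right)} = -5 + \frac{1}{3 \left(x + 6 x\right)} = -5 + \frac{1}{3 \cdot 7 x} = -5 + \frac{\frac{1}{7} \frac{1}{x}}{3} = -5 + \frac{1}{21 x}$)
$3 \cdot 1 \left(\left(-2 - 5\right) + 5\right) 9 + Q{\left(5 \right)} = 3 \cdot 1 \left(\left(-2 - 5\right) + 5\right) 9 - \left(5 - \frac{1}{21 \cdot 5}\right) = 3 \left(-7 + 5\right) 9 + \left(-5 + \frac{1}{21} \cdot \frac{1}{5}\right) = 3 \left(-2\right) 9 + \left(-5 + \frac{1}{105}\right) = \left(-6\right) 9 - \frac{524}{105} = -54 - \frac{524}{105} = - \frac{6194}{105}$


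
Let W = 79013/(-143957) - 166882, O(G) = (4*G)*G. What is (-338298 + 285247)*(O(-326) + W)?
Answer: -179277585493681/13087 ≈ -1.3699e+10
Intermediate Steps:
O(G) = 4*G**2
W = -2183991917/13087 (W = 79013*(-1/143957) - 166882 = -7183/13087 - 166882 = -2183991917/13087 ≈ -1.6688e+5)
(-338298 + 285247)*(O(-326) + W) = (-338298 + 285247)*(4*(-326)**2 - 2183991917/13087) = -53051*(4*106276 - 2183991917/13087) = -53051*(425104 - 2183991917/13087) = -53051*3379344131/13087 = -179277585493681/13087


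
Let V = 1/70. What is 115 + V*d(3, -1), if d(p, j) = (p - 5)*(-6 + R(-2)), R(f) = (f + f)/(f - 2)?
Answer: 806/7 ≈ 115.14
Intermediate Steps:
R(f) = 2*f/(-2 + f) (R(f) = (2*f)/(-2 + f) = 2*f/(-2 + f))
d(p, j) = 25 - 5*p (d(p, j) = (p - 5)*(-6 + 2*(-2)/(-2 - 2)) = (-5 + p)*(-6 + 2*(-2)/(-4)) = (-5 + p)*(-6 + 2*(-2)*(-¼)) = (-5 + p)*(-6 + 1) = (-5 + p)*(-5) = 25 - 5*p)
V = 1/70 ≈ 0.014286
115 + V*d(3, -1) = 115 + (25 - 5*3)/70 = 115 + (25 - 15)/70 = 115 + (1/70)*10 = 115 + ⅐ = 806/7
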